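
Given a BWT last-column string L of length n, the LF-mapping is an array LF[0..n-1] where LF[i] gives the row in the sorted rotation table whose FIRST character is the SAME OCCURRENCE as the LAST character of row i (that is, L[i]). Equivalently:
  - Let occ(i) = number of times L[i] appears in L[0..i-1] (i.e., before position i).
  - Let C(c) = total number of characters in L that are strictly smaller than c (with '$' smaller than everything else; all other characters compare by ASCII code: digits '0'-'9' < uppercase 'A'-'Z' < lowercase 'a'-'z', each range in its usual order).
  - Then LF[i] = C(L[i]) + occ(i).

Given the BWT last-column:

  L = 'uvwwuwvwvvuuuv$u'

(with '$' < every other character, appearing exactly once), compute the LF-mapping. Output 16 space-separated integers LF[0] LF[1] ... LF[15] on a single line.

Char counts: '$':1, 'u':6, 'v':5, 'w':4
C (first-col start): C('$')=0, C('u')=1, C('v')=7, C('w')=12
L[0]='u': occ=0, LF[0]=C('u')+0=1+0=1
L[1]='v': occ=0, LF[1]=C('v')+0=7+0=7
L[2]='w': occ=0, LF[2]=C('w')+0=12+0=12
L[3]='w': occ=1, LF[3]=C('w')+1=12+1=13
L[4]='u': occ=1, LF[4]=C('u')+1=1+1=2
L[5]='w': occ=2, LF[5]=C('w')+2=12+2=14
L[6]='v': occ=1, LF[6]=C('v')+1=7+1=8
L[7]='w': occ=3, LF[7]=C('w')+3=12+3=15
L[8]='v': occ=2, LF[8]=C('v')+2=7+2=9
L[9]='v': occ=3, LF[9]=C('v')+3=7+3=10
L[10]='u': occ=2, LF[10]=C('u')+2=1+2=3
L[11]='u': occ=3, LF[11]=C('u')+3=1+3=4
L[12]='u': occ=4, LF[12]=C('u')+4=1+4=5
L[13]='v': occ=4, LF[13]=C('v')+4=7+4=11
L[14]='$': occ=0, LF[14]=C('$')+0=0+0=0
L[15]='u': occ=5, LF[15]=C('u')+5=1+5=6

Answer: 1 7 12 13 2 14 8 15 9 10 3 4 5 11 0 6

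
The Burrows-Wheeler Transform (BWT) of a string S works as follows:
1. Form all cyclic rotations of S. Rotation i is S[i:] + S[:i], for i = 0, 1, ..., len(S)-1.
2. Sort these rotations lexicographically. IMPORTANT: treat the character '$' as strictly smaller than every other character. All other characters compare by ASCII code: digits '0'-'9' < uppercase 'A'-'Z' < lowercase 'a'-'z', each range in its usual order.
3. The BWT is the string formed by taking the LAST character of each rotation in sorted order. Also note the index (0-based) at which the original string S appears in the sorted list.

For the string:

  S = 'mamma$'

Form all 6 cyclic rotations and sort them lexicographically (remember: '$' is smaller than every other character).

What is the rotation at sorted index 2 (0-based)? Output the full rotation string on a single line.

Answer: amma$m

Derivation:
All 6 rotations (rotation i = S[i:]+S[:i]):
  rot[0] = mamma$
  rot[1] = amma$m
  rot[2] = mma$ma
  rot[3] = ma$mam
  rot[4] = a$mamm
  rot[5] = $mamma
Sorted (with $ < everything):
  sorted[0] = $mamma
  sorted[1] = a$mamm
  sorted[2] = amma$m
  sorted[3] = ma$mam
  sorted[4] = mamma$
  sorted[5] = mma$ma
sorted[2] = amma$m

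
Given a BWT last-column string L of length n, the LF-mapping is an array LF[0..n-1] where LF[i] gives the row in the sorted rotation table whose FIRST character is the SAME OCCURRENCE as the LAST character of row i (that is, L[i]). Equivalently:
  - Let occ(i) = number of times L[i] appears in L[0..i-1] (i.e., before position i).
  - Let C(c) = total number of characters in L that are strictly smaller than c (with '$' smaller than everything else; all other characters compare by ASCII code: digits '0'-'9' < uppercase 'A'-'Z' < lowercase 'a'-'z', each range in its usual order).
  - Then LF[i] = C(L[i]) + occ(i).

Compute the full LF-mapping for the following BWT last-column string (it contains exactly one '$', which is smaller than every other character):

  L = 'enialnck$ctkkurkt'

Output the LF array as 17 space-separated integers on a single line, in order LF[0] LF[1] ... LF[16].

Char counts: '$':1, 'a':1, 'c':2, 'e':1, 'i':1, 'k':4, 'l':1, 'n':2, 'r':1, 't':2, 'u':1
C (first-col start): C('$')=0, C('a')=1, C('c')=2, C('e')=4, C('i')=5, C('k')=6, C('l')=10, C('n')=11, C('r')=13, C('t')=14, C('u')=16
L[0]='e': occ=0, LF[0]=C('e')+0=4+0=4
L[1]='n': occ=0, LF[1]=C('n')+0=11+0=11
L[2]='i': occ=0, LF[2]=C('i')+0=5+0=5
L[3]='a': occ=0, LF[3]=C('a')+0=1+0=1
L[4]='l': occ=0, LF[4]=C('l')+0=10+0=10
L[5]='n': occ=1, LF[5]=C('n')+1=11+1=12
L[6]='c': occ=0, LF[6]=C('c')+0=2+0=2
L[7]='k': occ=0, LF[7]=C('k')+0=6+0=6
L[8]='$': occ=0, LF[8]=C('$')+0=0+0=0
L[9]='c': occ=1, LF[9]=C('c')+1=2+1=3
L[10]='t': occ=0, LF[10]=C('t')+0=14+0=14
L[11]='k': occ=1, LF[11]=C('k')+1=6+1=7
L[12]='k': occ=2, LF[12]=C('k')+2=6+2=8
L[13]='u': occ=0, LF[13]=C('u')+0=16+0=16
L[14]='r': occ=0, LF[14]=C('r')+0=13+0=13
L[15]='k': occ=3, LF[15]=C('k')+3=6+3=9
L[16]='t': occ=1, LF[16]=C('t')+1=14+1=15

Answer: 4 11 5 1 10 12 2 6 0 3 14 7 8 16 13 9 15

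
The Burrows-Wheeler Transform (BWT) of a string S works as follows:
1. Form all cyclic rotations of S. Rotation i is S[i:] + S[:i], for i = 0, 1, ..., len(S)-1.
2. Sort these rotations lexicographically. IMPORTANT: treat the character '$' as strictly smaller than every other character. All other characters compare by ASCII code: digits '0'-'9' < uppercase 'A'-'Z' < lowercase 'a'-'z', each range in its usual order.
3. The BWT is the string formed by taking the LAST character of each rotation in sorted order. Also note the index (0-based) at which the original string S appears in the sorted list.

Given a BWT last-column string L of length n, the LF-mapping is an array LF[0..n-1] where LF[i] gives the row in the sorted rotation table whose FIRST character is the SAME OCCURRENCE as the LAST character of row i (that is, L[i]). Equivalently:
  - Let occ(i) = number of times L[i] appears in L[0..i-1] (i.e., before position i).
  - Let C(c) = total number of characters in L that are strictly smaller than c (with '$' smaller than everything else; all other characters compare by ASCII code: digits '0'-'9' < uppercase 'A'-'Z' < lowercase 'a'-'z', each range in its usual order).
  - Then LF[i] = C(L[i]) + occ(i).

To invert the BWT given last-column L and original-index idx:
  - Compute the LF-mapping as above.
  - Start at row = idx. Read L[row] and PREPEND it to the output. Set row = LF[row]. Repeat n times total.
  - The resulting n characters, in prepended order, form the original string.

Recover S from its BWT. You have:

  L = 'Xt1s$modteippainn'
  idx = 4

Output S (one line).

Answer: disappointment1X$

Derivation:
LF mapping: 2 15 1 14 0 8 11 4 16 5 6 12 13 3 7 9 10
Walk LF starting at row 4, prepending L[row]:
  step 1: row=4, L[4]='$', prepend. Next row=LF[4]=0
  step 2: row=0, L[0]='X', prepend. Next row=LF[0]=2
  step 3: row=2, L[2]='1', prepend. Next row=LF[2]=1
  step 4: row=1, L[1]='t', prepend. Next row=LF[1]=15
  step 5: row=15, L[15]='n', prepend. Next row=LF[15]=9
  step 6: row=9, L[9]='e', prepend. Next row=LF[9]=5
  step 7: row=5, L[5]='m', prepend. Next row=LF[5]=8
  step 8: row=8, L[8]='t', prepend. Next row=LF[8]=16
  step 9: row=16, L[16]='n', prepend. Next row=LF[16]=10
  step 10: row=10, L[10]='i', prepend. Next row=LF[10]=6
  step 11: row=6, L[6]='o', prepend. Next row=LF[6]=11
  step 12: row=11, L[11]='p', prepend. Next row=LF[11]=12
  step 13: row=12, L[12]='p', prepend. Next row=LF[12]=13
  step 14: row=13, L[13]='a', prepend. Next row=LF[13]=3
  step 15: row=3, L[3]='s', prepend. Next row=LF[3]=14
  step 16: row=14, L[14]='i', prepend. Next row=LF[14]=7
  step 17: row=7, L[7]='d', prepend. Next row=LF[7]=4
Reversed output: disappointment1X$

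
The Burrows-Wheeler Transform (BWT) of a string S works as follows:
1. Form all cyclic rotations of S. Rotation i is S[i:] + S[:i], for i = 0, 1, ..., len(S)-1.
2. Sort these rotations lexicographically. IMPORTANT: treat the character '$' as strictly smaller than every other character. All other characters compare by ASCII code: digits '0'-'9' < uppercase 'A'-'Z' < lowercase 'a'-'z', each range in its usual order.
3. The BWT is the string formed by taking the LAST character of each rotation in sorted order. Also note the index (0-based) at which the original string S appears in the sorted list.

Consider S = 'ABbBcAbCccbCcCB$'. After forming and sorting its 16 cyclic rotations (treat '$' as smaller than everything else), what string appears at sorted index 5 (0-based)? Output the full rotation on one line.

Answer: BcAbCccbCcCB$ABb

Derivation:
All 16 rotations (rotation i = S[i:]+S[:i]):
  rot[0] = ABbBcAbCccbCcCB$
  rot[1] = BbBcAbCccbCcCB$A
  rot[2] = bBcAbCccbCcCB$AB
  rot[3] = BcAbCccbCcCB$ABb
  rot[4] = cAbCccbCcCB$ABbB
  rot[5] = AbCccbCcCB$ABbBc
  rot[6] = bCccbCcCB$ABbBcA
  rot[7] = CccbCcCB$ABbBcAb
  rot[8] = ccbCcCB$ABbBcAbC
  rot[9] = cbCcCB$ABbBcAbCc
  rot[10] = bCcCB$ABbBcAbCcc
  rot[11] = CcCB$ABbBcAbCccb
  rot[12] = cCB$ABbBcAbCccbC
  rot[13] = CB$ABbBcAbCccbCc
  rot[14] = B$ABbBcAbCccbCcC
  rot[15] = $ABbBcAbCccbCcCB
Sorted (with $ < everything):
  sorted[0] = $ABbBcAbCccbCcCB
  sorted[1] = ABbBcAbCccbCcCB$
  sorted[2] = AbCccbCcCB$ABbBc
  sorted[3] = B$ABbBcAbCccbCcC
  sorted[4] = BbBcAbCccbCcCB$A
  sorted[5] = BcAbCccbCcCB$ABb
  sorted[6] = CB$ABbBcAbCccbCc
  sorted[7] = CcCB$ABbBcAbCccb
  sorted[8] = CccbCcCB$ABbBcAb
  sorted[9] = bBcAbCccbCcCB$AB
  sorted[10] = bCcCB$ABbBcAbCcc
  sorted[11] = bCccbCcCB$ABbBcA
  sorted[12] = cAbCccbCcCB$ABbB
  sorted[13] = cCB$ABbBcAbCccbC
  sorted[14] = cbCcCB$ABbBcAbCc
  sorted[15] = ccbCcCB$ABbBcAbC
sorted[5] = BcAbCccbCcCB$ABb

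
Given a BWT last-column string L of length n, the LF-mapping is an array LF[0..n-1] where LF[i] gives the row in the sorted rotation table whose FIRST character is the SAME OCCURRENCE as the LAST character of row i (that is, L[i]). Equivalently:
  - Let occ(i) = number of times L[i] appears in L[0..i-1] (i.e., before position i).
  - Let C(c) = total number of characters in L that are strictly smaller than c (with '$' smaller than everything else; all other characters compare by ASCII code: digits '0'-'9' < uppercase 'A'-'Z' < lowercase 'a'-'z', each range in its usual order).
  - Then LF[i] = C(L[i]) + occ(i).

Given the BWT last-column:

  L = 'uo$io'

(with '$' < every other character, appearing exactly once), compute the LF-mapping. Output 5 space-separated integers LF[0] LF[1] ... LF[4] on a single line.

Answer: 4 2 0 1 3

Derivation:
Char counts: '$':1, 'i':1, 'o':2, 'u':1
C (first-col start): C('$')=0, C('i')=1, C('o')=2, C('u')=4
L[0]='u': occ=0, LF[0]=C('u')+0=4+0=4
L[1]='o': occ=0, LF[1]=C('o')+0=2+0=2
L[2]='$': occ=0, LF[2]=C('$')+0=0+0=0
L[3]='i': occ=0, LF[3]=C('i')+0=1+0=1
L[4]='o': occ=1, LF[4]=C('o')+1=2+1=3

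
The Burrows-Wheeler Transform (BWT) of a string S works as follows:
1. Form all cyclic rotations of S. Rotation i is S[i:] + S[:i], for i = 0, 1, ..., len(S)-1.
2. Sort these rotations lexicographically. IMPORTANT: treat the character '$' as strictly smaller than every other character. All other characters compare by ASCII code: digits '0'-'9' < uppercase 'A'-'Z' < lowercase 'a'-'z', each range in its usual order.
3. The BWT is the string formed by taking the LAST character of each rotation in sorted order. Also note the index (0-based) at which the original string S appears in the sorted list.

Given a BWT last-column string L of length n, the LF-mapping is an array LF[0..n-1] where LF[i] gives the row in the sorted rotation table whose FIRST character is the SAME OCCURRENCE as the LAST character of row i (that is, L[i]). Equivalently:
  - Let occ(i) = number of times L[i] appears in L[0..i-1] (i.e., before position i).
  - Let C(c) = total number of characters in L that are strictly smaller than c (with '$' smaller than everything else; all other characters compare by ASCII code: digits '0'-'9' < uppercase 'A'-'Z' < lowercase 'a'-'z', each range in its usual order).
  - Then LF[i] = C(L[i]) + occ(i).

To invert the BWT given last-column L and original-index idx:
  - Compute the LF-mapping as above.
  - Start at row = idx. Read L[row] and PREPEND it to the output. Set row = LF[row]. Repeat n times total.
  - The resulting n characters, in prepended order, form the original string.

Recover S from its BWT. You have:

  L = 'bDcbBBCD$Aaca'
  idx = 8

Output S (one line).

LF mapping: 9 5 11 10 2 3 4 6 0 1 7 12 8
Walk LF starting at row 8, prepending L[row]:
  step 1: row=8, L[8]='$', prepend. Next row=LF[8]=0
  step 2: row=0, L[0]='b', prepend. Next row=LF[0]=9
  step 3: row=9, L[9]='A', prepend. Next row=LF[9]=1
  step 4: row=1, L[1]='D', prepend. Next row=LF[1]=5
  step 5: row=5, L[5]='B', prepend. Next row=LF[5]=3
  step 6: row=3, L[3]='b', prepend. Next row=LF[3]=10
  step 7: row=10, L[10]='a', prepend. Next row=LF[10]=7
  step 8: row=7, L[7]='D', prepend. Next row=LF[7]=6
  step 9: row=6, L[6]='C', prepend. Next row=LF[6]=4
  step 10: row=4, L[4]='B', prepend. Next row=LF[4]=2
  step 11: row=2, L[2]='c', prepend. Next row=LF[2]=11
  step 12: row=11, L[11]='c', prepend. Next row=LF[11]=12
  step 13: row=12, L[12]='a', prepend. Next row=LF[12]=8
Reversed output: accBCDabBDAb$

Answer: accBCDabBDAb$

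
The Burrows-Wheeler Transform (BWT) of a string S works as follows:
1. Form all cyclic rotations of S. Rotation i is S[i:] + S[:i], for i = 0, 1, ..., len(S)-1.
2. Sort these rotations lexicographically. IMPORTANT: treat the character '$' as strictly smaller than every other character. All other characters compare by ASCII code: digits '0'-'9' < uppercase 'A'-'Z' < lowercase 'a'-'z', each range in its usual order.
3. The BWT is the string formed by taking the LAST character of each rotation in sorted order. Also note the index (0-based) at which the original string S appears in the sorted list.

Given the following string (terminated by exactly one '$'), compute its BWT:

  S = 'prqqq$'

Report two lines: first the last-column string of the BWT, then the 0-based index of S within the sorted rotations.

Answer: q$qqrp
1

Derivation:
All 6 rotations (rotation i = S[i:]+S[:i]):
  rot[0] = prqqq$
  rot[1] = rqqq$p
  rot[2] = qqq$pr
  rot[3] = qq$prq
  rot[4] = q$prqq
  rot[5] = $prqqq
Sorted (with $ < everything):
  sorted[0] = $prqqq  (last char: 'q')
  sorted[1] = prqqq$  (last char: '$')
  sorted[2] = q$prqq  (last char: 'q')
  sorted[3] = qq$prq  (last char: 'q')
  sorted[4] = qqq$pr  (last char: 'r')
  sorted[5] = rqqq$p  (last char: 'p')
Last column: q$qqrp
Original string S is at sorted index 1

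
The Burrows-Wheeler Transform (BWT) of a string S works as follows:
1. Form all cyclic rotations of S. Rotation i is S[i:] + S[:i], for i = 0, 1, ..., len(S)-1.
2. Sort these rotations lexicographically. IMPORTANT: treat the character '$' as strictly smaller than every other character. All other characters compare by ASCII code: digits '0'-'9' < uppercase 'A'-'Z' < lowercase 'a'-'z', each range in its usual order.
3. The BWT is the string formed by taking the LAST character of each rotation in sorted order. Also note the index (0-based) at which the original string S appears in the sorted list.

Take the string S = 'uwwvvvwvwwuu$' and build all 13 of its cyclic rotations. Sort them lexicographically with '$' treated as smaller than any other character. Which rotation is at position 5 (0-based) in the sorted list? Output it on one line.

Answer: vvwvwwuu$uwwv

Derivation:
All 13 rotations (rotation i = S[i:]+S[:i]):
  rot[0] = uwwvvvwvwwuu$
  rot[1] = wwvvvwvwwuu$u
  rot[2] = wvvvwvwwuu$uw
  rot[3] = vvvwvwwuu$uww
  rot[4] = vvwvwwuu$uwwv
  rot[5] = vwvwwuu$uwwvv
  rot[6] = wvwwuu$uwwvvv
  rot[7] = vwwuu$uwwvvvw
  rot[8] = wwuu$uwwvvvwv
  rot[9] = wuu$uwwvvvwvw
  rot[10] = uu$uwwvvvwvww
  rot[11] = u$uwwvvvwvwwu
  rot[12] = $uwwvvvwvwwuu
Sorted (with $ < everything):
  sorted[0] = $uwwvvvwvwwuu
  sorted[1] = u$uwwvvvwvwwu
  sorted[2] = uu$uwwvvvwvww
  sorted[3] = uwwvvvwvwwuu$
  sorted[4] = vvvwvwwuu$uww
  sorted[5] = vvwvwwuu$uwwv
  sorted[6] = vwvwwuu$uwwvv
  sorted[7] = vwwuu$uwwvvvw
  sorted[8] = wuu$uwwvvvwvw
  sorted[9] = wvvvwvwwuu$uw
  sorted[10] = wvwwuu$uwwvvv
  sorted[11] = wwuu$uwwvvvwv
  sorted[12] = wwvvvwvwwuu$u
sorted[5] = vvwvwwuu$uwwv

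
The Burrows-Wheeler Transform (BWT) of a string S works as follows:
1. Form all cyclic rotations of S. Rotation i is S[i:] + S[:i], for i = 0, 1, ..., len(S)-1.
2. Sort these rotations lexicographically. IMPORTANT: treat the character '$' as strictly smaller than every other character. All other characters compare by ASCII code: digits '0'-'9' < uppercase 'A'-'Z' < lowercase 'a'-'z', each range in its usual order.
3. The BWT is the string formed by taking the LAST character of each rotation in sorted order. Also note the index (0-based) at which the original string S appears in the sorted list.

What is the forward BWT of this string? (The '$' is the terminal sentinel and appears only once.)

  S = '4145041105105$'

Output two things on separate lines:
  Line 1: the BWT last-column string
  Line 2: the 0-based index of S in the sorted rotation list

All 14 rotations (rotation i = S[i:]+S[:i]):
  rot[0] = 4145041105105$
  rot[1] = 145041105105$4
  rot[2] = 45041105105$41
  rot[3] = 5041105105$414
  rot[4] = 041105105$4145
  rot[5] = 41105105$41450
  rot[6] = 1105105$414504
  rot[7] = 105105$4145041
  rot[8] = 05105$41450411
  rot[9] = 5105$414504110
  rot[10] = 105$4145041105
  rot[11] = 05$41450411051
  rot[12] = 5$414504110510
  rot[13] = $4145041105105
Sorted (with $ < everything):
  sorted[0] = $4145041105105  (last char: '5')
  sorted[1] = 041105105$4145  (last char: '5')
  sorted[2] = 05$41450411051  (last char: '1')
  sorted[3] = 05105$41450411  (last char: '1')
  sorted[4] = 105$4145041105  (last char: '5')
  sorted[5] = 105105$4145041  (last char: '1')
  sorted[6] = 1105105$414504  (last char: '4')
  sorted[7] = 145041105105$4  (last char: '4')
  sorted[8] = 41105105$41450  (last char: '0')
  sorted[9] = 4145041105105$  (last char: '$')
  sorted[10] = 45041105105$41  (last char: '1')
  sorted[11] = 5$414504110510  (last char: '0')
  sorted[12] = 5041105105$414  (last char: '4')
  sorted[13] = 5105$414504110  (last char: '0')
Last column: 551151440$1040
Original string S is at sorted index 9

Answer: 551151440$1040
9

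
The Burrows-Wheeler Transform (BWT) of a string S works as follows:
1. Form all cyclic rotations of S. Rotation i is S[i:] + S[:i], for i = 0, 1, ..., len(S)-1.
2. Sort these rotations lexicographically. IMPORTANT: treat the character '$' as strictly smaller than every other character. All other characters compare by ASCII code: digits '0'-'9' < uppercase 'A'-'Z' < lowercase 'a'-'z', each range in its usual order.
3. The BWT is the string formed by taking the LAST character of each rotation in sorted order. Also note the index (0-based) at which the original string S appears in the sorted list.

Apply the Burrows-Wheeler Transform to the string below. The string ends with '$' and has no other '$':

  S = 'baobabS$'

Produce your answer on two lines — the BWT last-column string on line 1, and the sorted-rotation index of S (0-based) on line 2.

All 8 rotations (rotation i = S[i:]+S[:i]):
  rot[0] = baobabS$
  rot[1] = aobabS$b
  rot[2] = obabS$ba
  rot[3] = babS$bao
  rot[4] = abS$baob
  rot[5] = bS$baoba
  rot[6] = S$baobab
  rot[7] = $baobabS
Sorted (with $ < everything):
  sorted[0] = $baobabS  (last char: 'S')
  sorted[1] = S$baobab  (last char: 'b')
  sorted[2] = abS$baob  (last char: 'b')
  sorted[3] = aobabS$b  (last char: 'b')
  sorted[4] = bS$baoba  (last char: 'a')
  sorted[5] = babS$bao  (last char: 'o')
  sorted[6] = baobabS$  (last char: '$')
  sorted[7] = obabS$ba  (last char: 'a')
Last column: Sbbbao$a
Original string S is at sorted index 6

Answer: Sbbbao$a
6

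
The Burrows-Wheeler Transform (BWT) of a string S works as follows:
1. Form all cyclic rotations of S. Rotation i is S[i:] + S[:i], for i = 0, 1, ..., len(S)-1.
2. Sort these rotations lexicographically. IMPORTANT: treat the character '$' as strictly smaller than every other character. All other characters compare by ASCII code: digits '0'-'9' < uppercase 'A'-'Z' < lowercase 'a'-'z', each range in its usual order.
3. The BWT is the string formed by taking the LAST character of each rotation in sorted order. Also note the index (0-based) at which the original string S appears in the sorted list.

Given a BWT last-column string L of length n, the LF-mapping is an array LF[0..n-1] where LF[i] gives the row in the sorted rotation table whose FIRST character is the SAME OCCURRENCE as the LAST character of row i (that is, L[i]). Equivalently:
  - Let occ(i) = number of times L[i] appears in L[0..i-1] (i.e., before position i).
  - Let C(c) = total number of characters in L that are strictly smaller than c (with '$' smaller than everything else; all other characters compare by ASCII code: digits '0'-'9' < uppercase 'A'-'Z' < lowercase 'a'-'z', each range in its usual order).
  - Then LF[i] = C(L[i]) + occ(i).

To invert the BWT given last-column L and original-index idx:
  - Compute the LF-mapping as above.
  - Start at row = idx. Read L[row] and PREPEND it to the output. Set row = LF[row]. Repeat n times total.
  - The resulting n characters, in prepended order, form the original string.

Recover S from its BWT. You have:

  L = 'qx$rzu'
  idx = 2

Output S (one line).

Answer: ruzxq$

Derivation:
LF mapping: 1 4 0 2 5 3
Walk LF starting at row 2, prepending L[row]:
  step 1: row=2, L[2]='$', prepend. Next row=LF[2]=0
  step 2: row=0, L[0]='q', prepend. Next row=LF[0]=1
  step 3: row=1, L[1]='x', prepend. Next row=LF[1]=4
  step 4: row=4, L[4]='z', prepend. Next row=LF[4]=5
  step 5: row=5, L[5]='u', prepend. Next row=LF[5]=3
  step 6: row=3, L[3]='r', prepend. Next row=LF[3]=2
Reversed output: ruzxq$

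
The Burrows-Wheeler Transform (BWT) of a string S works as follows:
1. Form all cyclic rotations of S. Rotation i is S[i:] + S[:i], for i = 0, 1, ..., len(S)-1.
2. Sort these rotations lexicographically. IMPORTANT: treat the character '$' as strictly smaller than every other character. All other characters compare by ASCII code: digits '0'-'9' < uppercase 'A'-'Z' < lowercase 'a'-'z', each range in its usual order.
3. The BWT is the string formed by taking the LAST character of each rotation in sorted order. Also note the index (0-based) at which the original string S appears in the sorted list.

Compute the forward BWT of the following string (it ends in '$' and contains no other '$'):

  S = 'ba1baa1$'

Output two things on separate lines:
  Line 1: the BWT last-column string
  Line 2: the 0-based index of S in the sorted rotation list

Answer: 1aaabb$1
6

Derivation:
All 8 rotations (rotation i = S[i:]+S[:i]):
  rot[0] = ba1baa1$
  rot[1] = a1baa1$b
  rot[2] = 1baa1$ba
  rot[3] = baa1$ba1
  rot[4] = aa1$ba1b
  rot[5] = a1$ba1ba
  rot[6] = 1$ba1baa
  rot[7] = $ba1baa1
Sorted (with $ < everything):
  sorted[0] = $ba1baa1  (last char: '1')
  sorted[1] = 1$ba1baa  (last char: 'a')
  sorted[2] = 1baa1$ba  (last char: 'a')
  sorted[3] = a1$ba1ba  (last char: 'a')
  sorted[4] = a1baa1$b  (last char: 'b')
  sorted[5] = aa1$ba1b  (last char: 'b')
  sorted[6] = ba1baa1$  (last char: '$')
  sorted[7] = baa1$ba1  (last char: '1')
Last column: 1aaabb$1
Original string S is at sorted index 6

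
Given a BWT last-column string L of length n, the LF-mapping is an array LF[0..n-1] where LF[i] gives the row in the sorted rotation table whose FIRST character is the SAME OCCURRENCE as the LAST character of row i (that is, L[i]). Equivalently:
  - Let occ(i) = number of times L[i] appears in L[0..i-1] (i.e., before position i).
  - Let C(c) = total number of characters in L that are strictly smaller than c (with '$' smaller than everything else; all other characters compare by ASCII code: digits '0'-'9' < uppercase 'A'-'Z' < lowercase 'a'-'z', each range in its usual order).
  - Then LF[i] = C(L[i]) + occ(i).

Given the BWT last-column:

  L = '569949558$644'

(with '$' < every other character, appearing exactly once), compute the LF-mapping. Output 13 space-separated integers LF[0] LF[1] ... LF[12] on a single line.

Char counts: '$':1, '4':3, '5':3, '6':2, '8':1, '9':3
C (first-col start): C('$')=0, C('4')=1, C('5')=4, C('6')=7, C('8')=9, C('9')=10
L[0]='5': occ=0, LF[0]=C('5')+0=4+0=4
L[1]='6': occ=0, LF[1]=C('6')+0=7+0=7
L[2]='9': occ=0, LF[2]=C('9')+0=10+0=10
L[3]='9': occ=1, LF[3]=C('9')+1=10+1=11
L[4]='4': occ=0, LF[4]=C('4')+0=1+0=1
L[5]='9': occ=2, LF[5]=C('9')+2=10+2=12
L[6]='5': occ=1, LF[6]=C('5')+1=4+1=5
L[7]='5': occ=2, LF[7]=C('5')+2=4+2=6
L[8]='8': occ=0, LF[8]=C('8')+0=9+0=9
L[9]='$': occ=0, LF[9]=C('$')+0=0+0=0
L[10]='6': occ=1, LF[10]=C('6')+1=7+1=8
L[11]='4': occ=1, LF[11]=C('4')+1=1+1=2
L[12]='4': occ=2, LF[12]=C('4')+2=1+2=3

Answer: 4 7 10 11 1 12 5 6 9 0 8 2 3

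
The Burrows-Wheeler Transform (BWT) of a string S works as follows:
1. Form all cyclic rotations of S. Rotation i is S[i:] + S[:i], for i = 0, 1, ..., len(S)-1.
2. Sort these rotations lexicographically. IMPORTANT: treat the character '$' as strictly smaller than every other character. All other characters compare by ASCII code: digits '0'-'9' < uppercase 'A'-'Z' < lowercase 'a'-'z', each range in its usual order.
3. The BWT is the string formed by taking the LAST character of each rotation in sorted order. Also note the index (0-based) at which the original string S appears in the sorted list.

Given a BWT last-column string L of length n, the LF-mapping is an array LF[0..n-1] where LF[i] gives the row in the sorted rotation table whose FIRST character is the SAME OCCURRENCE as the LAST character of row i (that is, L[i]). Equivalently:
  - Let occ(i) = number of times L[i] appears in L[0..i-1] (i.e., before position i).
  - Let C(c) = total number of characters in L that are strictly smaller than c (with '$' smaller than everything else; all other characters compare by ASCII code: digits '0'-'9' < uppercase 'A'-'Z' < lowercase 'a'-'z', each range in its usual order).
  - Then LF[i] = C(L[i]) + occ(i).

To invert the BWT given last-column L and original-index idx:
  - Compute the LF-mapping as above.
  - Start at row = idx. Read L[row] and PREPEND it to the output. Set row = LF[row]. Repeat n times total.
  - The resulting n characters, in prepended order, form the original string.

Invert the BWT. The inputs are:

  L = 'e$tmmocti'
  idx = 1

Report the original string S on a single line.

Answer: committe$

Derivation:
LF mapping: 2 0 7 4 5 6 1 8 3
Walk LF starting at row 1, prepending L[row]:
  step 1: row=1, L[1]='$', prepend. Next row=LF[1]=0
  step 2: row=0, L[0]='e', prepend. Next row=LF[0]=2
  step 3: row=2, L[2]='t', prepend. Next row=LF[2]=7
  step 4: row=7, L[7]='t', prepend. Next row=LF[7]=8
  step 5: row=8, L[8]='i', prepend. Next row=LF[8]=3
  step 6: row=3, L[3]='m', prepend. Next row=LF[3]=4
  step 7: row=4, L[4]='m', prepend. Next row=LF[4]=5
  step 8: row=5, L[5]='o', prepend. Next row=LF[5]=6
  step 9: row=6, L[6]='c', prepend. Next row=LF[6]=1
Reversed output: committe$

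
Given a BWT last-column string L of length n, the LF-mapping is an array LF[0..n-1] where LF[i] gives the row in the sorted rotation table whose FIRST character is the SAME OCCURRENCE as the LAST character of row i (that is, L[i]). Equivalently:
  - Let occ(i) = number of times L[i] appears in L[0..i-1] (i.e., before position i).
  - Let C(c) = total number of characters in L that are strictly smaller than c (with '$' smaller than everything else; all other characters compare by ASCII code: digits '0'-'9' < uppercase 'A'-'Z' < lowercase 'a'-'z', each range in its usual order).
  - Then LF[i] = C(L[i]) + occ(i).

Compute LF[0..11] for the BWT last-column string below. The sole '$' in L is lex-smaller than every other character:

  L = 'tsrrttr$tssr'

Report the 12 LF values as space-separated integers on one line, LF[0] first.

Char counts: '$':1, 'r':4, 's':3, 't':4
C (first-col start): C('$')=0, C('r')=1, C('s')=5, C('t')=8
L[0]='t': occ=0, LF[0]=C('t')+0=8+0=8
L[1]='s': occ=0, LF[1]=C('s')+0=5+0=5
L[2]='r': occ=0, LF[2]=C('r')+0=1+0=1
L[3]='r': occ=1, LF[3]=C('r')+1=1+1=2
L[4]='t': occ=1, LF[4]=C('t')+1=8+1=9
L[5]='t': occ=2, LF[5]=C('t')+2=8+2=10
L[6]='r': occ=2, LF[6]=C('r')+2=1+2=3
L[7]='$': occ=0, LF[7]=C('$')+0=0+0=0
L[8]='t': occ=3, LF[8]=C('t')+3=8+3=11
L[9]='s': occ=1, LF[9]=C('s')+1=5+1=6
L[10]='s': occ=2, LF[10]=C('s')+2=5+2=7
L[11]='r': occ=3, LF[11]=C('r')+3=1+3=4

Answer: 8 5 1 2 9 10 3 0 11 6 7 4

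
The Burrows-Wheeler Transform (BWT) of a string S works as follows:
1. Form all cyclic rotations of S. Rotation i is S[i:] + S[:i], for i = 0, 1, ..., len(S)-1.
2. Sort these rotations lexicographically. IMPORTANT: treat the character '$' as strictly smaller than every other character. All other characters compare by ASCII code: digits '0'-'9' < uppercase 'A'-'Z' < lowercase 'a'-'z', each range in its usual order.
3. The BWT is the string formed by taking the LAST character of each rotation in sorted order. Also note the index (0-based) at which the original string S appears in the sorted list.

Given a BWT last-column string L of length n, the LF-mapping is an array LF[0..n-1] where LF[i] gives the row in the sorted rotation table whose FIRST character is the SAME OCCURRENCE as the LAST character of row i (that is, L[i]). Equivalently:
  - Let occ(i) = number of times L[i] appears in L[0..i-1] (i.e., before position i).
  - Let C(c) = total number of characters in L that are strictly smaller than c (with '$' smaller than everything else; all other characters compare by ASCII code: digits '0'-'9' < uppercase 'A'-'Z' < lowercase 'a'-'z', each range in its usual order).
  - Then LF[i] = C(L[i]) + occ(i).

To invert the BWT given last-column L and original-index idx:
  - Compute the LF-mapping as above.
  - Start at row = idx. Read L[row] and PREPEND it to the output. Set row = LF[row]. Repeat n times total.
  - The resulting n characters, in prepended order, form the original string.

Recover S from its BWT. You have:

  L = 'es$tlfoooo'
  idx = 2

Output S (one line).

LF mapping: 1 8 0 9 3 2 4 5 6 7
Walk LF starting at row 2, prepending L[row]:
  step 1: row=2, L[2]='$', prepend. Next row=LF[2]=0
  step 2: row=0, L[0]='e', prepend. Next row=LF[0]=1
  step 3: row=1, L[1]='s', prepend. Next row=LF[1]=8
  step 4: row=8, L[8]='o', prepend. Next row=LF[8]=6
  step 5: row=6, L[6]='o', prepend. Next row=LF[6]=4
  step 6: row=4, L[4]='l', prepend. Next row=LF[4]=3
  step 7: row=3, L[3]='t', prepend. Next row=LF[3]=9
  step 8: row=9, L[9]='o', prepend. Next row=LF[9]=7
  step 9: row=7, L[7]='o', prepend. Next row=LF[7]=5
  step 10: row=5, L[5]='f', prepend. Next row=LF[5]=2
Reversed output: footloose$

Answer: footloose$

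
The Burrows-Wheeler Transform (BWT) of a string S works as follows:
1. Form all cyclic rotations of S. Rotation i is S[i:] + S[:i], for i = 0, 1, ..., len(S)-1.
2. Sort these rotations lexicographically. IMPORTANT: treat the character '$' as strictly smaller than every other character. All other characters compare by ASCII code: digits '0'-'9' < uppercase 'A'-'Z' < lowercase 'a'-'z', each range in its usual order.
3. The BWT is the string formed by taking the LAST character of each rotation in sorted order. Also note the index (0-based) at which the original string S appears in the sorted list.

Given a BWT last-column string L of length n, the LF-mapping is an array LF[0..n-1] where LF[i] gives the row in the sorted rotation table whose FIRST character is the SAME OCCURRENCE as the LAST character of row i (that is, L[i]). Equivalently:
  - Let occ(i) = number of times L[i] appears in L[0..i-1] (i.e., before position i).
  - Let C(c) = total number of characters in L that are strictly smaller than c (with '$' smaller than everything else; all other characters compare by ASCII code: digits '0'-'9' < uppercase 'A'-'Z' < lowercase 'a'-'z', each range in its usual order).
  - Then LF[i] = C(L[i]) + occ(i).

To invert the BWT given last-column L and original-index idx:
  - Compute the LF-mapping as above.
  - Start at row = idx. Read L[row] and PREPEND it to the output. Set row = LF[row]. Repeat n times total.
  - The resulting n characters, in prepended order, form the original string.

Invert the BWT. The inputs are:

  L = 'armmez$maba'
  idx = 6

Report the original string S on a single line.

LF mapping: 1 9 6 7 5 10 0 8 2 4 3
Walk LF starting at row 6, prepending L[row]:
  step 1: row=6, L[6]='$', prepend. Next row=LF[6]=0
  step 2: row=0, L[0]='a', prepend. Next row=LF[0]=1
  step 3: row=1, L[1]='r', prepend. Next row=LF[1]=9
  step 4: row=9, L[9]='b', prepend. Next row=LF[9]=4
  step 5: row=4, L[4]='e', prepend. Next row=LF[4]=5
  step 6: row=5, L[5]='z', prepend. Next row=LF[5]=10
  step 7: row=10, L[10]='a', prepend. Next row=LF[10]=3
  step 8: row=3, L[3]='m', prepend. Next row=LF[3]=7
  step 9: row=7, L[7]='m', prepend. Next row=LF[7]=8
  step 10: row=8, L[8]='a', prepend. Next row=LF[8]=2
  step 11: row=2, L[2]='m', prepend. Next row=LF[2]=6
Reversed output: mammazebra$

Answer: mammazebra$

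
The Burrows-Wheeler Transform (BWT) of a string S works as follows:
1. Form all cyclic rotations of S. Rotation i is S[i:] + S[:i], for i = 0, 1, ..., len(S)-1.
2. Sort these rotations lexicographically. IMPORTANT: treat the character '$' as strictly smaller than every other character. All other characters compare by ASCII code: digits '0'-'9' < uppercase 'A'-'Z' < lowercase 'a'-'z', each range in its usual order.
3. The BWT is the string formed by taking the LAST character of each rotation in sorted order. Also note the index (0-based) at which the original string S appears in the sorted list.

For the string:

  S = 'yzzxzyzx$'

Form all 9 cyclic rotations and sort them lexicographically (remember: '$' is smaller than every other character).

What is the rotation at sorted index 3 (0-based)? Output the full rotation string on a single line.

Answer: yzx$yzzxz

Derivation:
All 9 rotations (rotation i = S[i:]+S[:i]):
  rot[0] = yzzxzyzx$
  rot[1] = zzxzyzx$y
  rot[2] = zxzyzx$yz
  rot[3] = xzyzx$yzz
  rot[4] = zyzx$yzzx
  rot[5] = yzx$yzzxz
  rot[6] = zx$yzzxzy
  rot[7] = x$yzzxzyz
  rot[8] = $yzzxzyzx
Sorted (with $ < everything):
  sorted[0] = $yzzxzyzx
  sorted[1] = x$yzzxzyz
  sorted[2] = xzyzx$yzz
  sorted[3] = yzx$yzzxz
  sorted[4] = yzzxzyzx$
  sorted[5] = zx$yzzxzy
  sorted[6] = zxzyzx$yz
  sorted[7] = zyzx$yzzx
  sorted[8] = zzxzyzx$y
sorted[3] = yzx$yzzxz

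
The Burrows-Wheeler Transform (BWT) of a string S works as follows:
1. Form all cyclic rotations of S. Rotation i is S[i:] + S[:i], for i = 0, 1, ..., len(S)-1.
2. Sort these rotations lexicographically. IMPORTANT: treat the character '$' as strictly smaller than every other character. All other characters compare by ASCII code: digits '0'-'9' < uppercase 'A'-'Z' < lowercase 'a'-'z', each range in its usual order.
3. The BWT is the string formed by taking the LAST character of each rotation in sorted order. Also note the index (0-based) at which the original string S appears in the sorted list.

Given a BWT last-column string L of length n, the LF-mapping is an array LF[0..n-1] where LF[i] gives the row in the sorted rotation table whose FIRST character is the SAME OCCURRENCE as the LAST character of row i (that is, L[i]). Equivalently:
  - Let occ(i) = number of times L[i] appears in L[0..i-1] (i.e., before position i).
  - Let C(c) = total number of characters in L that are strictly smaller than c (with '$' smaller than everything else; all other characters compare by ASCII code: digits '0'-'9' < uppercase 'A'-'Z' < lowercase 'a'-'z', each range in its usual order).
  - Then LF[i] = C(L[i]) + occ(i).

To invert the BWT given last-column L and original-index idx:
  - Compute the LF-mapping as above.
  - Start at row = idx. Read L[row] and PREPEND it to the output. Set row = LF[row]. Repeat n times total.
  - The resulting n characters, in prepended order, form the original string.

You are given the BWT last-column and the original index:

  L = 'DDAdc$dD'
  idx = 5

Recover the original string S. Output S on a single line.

LF mapping: 2 3 1 6 5 0 7 4
Walk LF starting at row 5, prepending L[row]:
  step 1: row=5, L[5]='$', prepend. Next row=LF[5]=0
  step 2: row=0, L[0]='D', prepend. Next row=LF[0]=2
  step 3: row=2, L[2]='A', prepend. Next row=LF[2]=1
  step 4: row=1, L[1]='D', prepend. Next row=LF[1]=3
  step 5: row=3, L[3]='d', prepend. Next row=LF[3]=6
  step 6: row=6, L[6]='d', prepend. Next row=LF[6]=7
  step 7: row=7, L[7]='D', prepend. Next row=LF[7]=4
  step 8: row=4, L[4]='c', prepend. Next row=LF[4]=5
Reversed output: cDddDAD$

Answer: cDddDAD$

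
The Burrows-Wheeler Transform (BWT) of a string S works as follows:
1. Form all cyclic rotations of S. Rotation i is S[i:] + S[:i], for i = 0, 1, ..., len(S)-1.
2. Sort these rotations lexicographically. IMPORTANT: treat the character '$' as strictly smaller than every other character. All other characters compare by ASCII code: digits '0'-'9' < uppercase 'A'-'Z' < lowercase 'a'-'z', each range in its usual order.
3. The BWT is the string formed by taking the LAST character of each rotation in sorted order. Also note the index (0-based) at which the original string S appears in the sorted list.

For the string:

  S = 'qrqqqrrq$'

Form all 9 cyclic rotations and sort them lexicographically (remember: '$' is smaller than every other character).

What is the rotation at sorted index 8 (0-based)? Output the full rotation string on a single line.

All 9 rotations (rotation i = S[i:]+S[:i]):
  rot[0] = qrqqqrrq$
  rot[1] = rqqqrrq$q
  rot[2] = qqqrrq$qr
  rot[3] = qqrrq$qrq
  rot[4] = qrrq$qrqq
  rot[5] = rrq$qrqqq
  rot[6] = rq$qrqqqr
  rot[7] = q$qrqqqrr
  rot[8] = $qrqqqrrq
Sorted (with $ < everything):
  sorted[0] = $qrqqqrrq
  sorted[1] = q$qrqqqrr
  sorted[2] = qqqrrq$qr
  sorted[3] = qqrrq$qrq
  sorted[4] = qrqqqrrq$
  sorted[5] = qrrq$qrqq
  sorted[6] = rq$qrqqqr
  sorted[7] = rqqqrrq$q
  sorted[8] = rrq$qrqqq
sorted[8] = rrq$qrqqq

Answer: rrq$qrqqq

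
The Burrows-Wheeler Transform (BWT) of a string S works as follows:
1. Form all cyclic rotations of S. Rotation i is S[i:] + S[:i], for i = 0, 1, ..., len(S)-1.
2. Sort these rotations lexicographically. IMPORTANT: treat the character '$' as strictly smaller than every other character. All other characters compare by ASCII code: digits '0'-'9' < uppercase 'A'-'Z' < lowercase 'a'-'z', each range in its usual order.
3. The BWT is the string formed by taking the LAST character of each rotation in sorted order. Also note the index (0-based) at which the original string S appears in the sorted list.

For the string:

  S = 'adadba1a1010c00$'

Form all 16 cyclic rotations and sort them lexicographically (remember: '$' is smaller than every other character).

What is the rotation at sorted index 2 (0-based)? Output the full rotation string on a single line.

Answer: 00$adadba1a1010c

Derivation:
All 16 rotations (rotation i = S[i:]+S[:i]):
  rot[0] = adadba1a1010c00$
  rot[1] = dadba1a1010c00$a
  rot[2] = adba1a1010c00$ad
  rot[3] = dba1a1010c00$ada
  rot[4] = ba1a1010c00$adad
  rot[5] = a1a1010c00$adadb
  rot[6] = 1a1010c00$adadba
  rot[7] = a1010c00$adadba1
  rot[8] = 1010c00$adadba1a
  rot[9] = 010c00$adadba1a1
  rot[10] = 10c00$adadba1a10
  rot[11] = 0c00$adadba1a101
  rot[12] = c00$adadba1a1010
  rot[13] = 00$adadba1a1010c
  rot[14] = 0$adadba1a1010c0
  rot[15] = $adadba1a1010c00
Sorted (with $ < everything):
  sorted[0] = $adadba1a1010c00
  sorted[1] = 0$adadba1a1010c0
  sorted[2] = 00$adadba1a1010c
  sorted[3] = 010c00$adadba1a1
  sorted[4] = 0c00$adadba1a101
  sorted[5] = 1010c00$adadba1a
  sorted[6] = 10c00$adadba1a10
  sorted[7] = 1a1010c00$adadba
  sorted[8] = a1010c00$adadba1
  sorted[9] = a1a1010c00$adadb
  sorted[10] = adadba1a1010c00$
  sorted[11] = adba1a1010c00$ad
  sorted[12] = ba1a1010c00$adad
  sorted[13] = c00$adadba1a1010
  sorted[14] = dadba1a1010c00$a
  sorted[15] = dba1a1010c00$ada
sorted[2] = 00$adadba1a1010c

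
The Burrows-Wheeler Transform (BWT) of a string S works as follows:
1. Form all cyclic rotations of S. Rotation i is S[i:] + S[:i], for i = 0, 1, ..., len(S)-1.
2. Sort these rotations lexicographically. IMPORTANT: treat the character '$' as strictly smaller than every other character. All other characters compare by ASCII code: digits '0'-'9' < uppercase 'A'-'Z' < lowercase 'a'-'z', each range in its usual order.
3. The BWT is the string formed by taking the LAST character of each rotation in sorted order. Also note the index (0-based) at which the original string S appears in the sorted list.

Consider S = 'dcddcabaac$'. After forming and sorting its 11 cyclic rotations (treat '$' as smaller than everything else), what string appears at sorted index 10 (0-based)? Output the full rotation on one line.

Answer: ddcabaac$dc

Derivation:
All 11 rotations (rotation i = S[i:]+S[:i]):
  rot[0] = dcddcabaac$
  rot[1] = cddcabaac$d
  rot[2] = ddcabaac$dc
  rot[3] = dcabaac$dcd
  rot[4] = cabaac$dcdd
  rot[5] = abaac$dcddc
  rot[6] = baac$dcddca
  rot[7] = aac$dcddcab
  rot[8] = ac$dcddcaba
  rot[9] = c$dcddcabaa
  rot[10] = $dcddcabaac
Sorted (with $ < everything):
  sorted[0] = $dcddcabaac
  sorted[1] = aac$dcddcab
  sorted[2] = abaac$dcddc
  sorted[3] = ac$dcddcaba
  sorted[4] = baac$dcddca
  sorted[5] = c$dcddcabaa
  sorted[6] = cabaac$dcdd
  sorted[7] = cddcabaac$d
  sorted[8] = dcabaac$dcd
  sorted[9] = dcddcabaac$
  sorted[10] = ddcabaac$dc
sorted[10] = ddcabaac$dc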